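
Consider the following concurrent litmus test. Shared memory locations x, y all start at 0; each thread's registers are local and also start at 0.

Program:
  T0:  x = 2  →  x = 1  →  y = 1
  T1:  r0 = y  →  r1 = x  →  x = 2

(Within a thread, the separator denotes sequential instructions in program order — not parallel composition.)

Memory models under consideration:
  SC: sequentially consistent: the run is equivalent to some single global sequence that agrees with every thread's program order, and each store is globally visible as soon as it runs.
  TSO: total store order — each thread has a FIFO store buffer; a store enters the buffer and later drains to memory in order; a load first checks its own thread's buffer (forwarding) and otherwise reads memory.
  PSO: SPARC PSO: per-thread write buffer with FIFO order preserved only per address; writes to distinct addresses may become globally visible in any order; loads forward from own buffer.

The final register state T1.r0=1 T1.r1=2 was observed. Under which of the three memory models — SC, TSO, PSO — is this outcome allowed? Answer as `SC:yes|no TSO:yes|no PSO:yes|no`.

outcome vector order: (T1.r0,T1.r1)
SC (4): (0,0), (0,1), (0,2), (1,1)
TSO (4): (0,0), (0,1), (0,2), (1,1)
PSO (6): (0,0), (0,1), (0,2), (1,0), (1,1), (1,2)
target (1,2) ∈ {PSO}

SC:no TSO:no PSO:yes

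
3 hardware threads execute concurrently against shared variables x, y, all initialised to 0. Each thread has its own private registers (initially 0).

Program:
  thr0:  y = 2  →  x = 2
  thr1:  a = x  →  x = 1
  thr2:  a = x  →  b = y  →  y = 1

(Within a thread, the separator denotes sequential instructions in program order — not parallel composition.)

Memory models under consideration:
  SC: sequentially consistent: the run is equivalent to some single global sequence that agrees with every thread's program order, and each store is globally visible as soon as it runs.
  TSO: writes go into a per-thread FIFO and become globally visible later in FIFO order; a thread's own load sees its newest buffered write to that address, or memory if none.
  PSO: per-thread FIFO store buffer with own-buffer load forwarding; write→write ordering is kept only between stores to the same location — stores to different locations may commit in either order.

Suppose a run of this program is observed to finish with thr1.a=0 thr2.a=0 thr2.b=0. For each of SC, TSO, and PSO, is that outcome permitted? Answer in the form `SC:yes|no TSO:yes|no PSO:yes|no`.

outcome vector order: (thr1.a,thr2.a,thr2.b)
SC (9): 0/0/0 0/0/2 0/1/0 0/1/2 0/2/2 2/0/0 2/0/2 2/1/2 2/2/2
TSO (9): 0/0/0 0/0/2 0/1/0 0/1/2 0/2/2 2/0/0 2/0/2 2/1/2 2/2/2
PSO (12): 0/0/0 0/0/2 0/1/0 0/1/2 0/2/0 0/2/2 2/0/0 2/0/2 2/1/0 2/1/2 2/2/0 2/2/2
target 0/0/0 ∈ {SC,TSO,PSO}

SC:yes TSO:yes PSO:yes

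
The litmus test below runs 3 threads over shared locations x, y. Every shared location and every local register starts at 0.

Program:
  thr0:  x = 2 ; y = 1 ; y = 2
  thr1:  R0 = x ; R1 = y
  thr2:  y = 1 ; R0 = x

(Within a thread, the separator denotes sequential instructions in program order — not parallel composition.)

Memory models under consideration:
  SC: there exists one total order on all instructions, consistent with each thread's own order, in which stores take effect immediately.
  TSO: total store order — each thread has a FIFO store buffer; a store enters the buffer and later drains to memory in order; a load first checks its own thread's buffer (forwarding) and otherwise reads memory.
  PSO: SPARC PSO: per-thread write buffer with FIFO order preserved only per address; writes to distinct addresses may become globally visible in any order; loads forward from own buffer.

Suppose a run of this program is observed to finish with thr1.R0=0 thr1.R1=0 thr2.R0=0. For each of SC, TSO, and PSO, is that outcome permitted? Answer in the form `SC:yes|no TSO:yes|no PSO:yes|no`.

SC:yes TSO:yes PSO:yes

outcome vector order: (thr1.R0,thr1.R1,thr2.R0)
SC: 11 outcomes — {(0,0,0) (0,0,2) (0,1,0) (0,1,2) (0,2,0) (0,2,2) (2,0,2) (2,1,0) (2,1,2) (2,2,0) (2,2,2)}
TSO: 12 outcomes — {(0,0,0) (0,0,2) (0,1,0) (0,1,2) (0,2,0) (0,2,2) (2,0,0) (2,0,2) (2,1,0) (2,1,2) (2,2,0) (2,2,2)}
PSO: 12 outcomes — {(0,0,0) (0,0,2) (0,1,0) (0,1,2) (0,2,0) (0,2,2) (2,0,0) (2,0,2) (2,1,0) (2,1,2) (2,2,0) (2,2,2)}
target (0,0,0) ∈ {SC,TSO,PSO}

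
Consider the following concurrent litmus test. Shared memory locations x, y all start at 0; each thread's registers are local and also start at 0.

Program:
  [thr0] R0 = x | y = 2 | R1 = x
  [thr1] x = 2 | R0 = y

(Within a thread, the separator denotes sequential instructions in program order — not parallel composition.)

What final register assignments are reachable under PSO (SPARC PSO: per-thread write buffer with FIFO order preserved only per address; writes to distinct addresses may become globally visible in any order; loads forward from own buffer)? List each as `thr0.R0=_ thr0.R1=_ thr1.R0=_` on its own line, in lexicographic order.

outcome vector order: (thr0.R0,thr0.R1,thr1.R0)
|PSO outcomes| = 6

thr0.R0=0 thr0.R1=0 thr1.R0=0
thr0.R0=0 thr0.R1=0 thr1.R0=2
thr0.R0=0 thr0.R1=2 thr1.R0=0
thr0.R0=0 thr0.R1=2 thr1.R0=2
thr0.R0=2 thr0.R1=2 thr1.R0=0
thr0.R0=2 thr0.R1=2 thr1.R0=2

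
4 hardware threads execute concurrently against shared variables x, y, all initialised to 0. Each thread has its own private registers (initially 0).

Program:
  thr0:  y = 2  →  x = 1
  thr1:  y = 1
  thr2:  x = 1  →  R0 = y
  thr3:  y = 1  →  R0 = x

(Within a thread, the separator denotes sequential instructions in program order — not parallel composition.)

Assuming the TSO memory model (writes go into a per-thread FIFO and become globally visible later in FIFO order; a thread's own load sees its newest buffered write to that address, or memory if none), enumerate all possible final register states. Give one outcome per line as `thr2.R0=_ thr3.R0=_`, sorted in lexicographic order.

outcome vector order: (thr2.R0,thr3.R0)
|TSO outcomes| = 6

thr2.R0=0 thr3.R0=0
thr2.R0=0 thr3.R0=1
thr2.R0=1 thr3.R0=0
thr2.R0=1 thr3.R0=1
thr2.R0=2 thr3.R0=0
thr2.R0=2 thr3.R0=1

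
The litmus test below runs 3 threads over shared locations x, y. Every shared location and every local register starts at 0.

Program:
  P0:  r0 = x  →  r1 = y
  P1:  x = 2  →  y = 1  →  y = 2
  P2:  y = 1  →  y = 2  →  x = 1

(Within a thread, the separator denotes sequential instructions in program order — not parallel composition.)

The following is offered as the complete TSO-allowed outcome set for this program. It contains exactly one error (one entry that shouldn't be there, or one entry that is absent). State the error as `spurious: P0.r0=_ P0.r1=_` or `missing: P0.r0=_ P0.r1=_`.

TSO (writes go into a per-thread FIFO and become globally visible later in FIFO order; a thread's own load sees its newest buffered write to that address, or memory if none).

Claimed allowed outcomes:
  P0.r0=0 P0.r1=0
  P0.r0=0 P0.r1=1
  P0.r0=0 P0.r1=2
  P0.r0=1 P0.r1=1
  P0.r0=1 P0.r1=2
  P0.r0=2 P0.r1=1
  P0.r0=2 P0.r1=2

outcome vector order: (P0.r0,P0.r1)
[TSO] allowed = {00, 01, 02, 11, 12, 20, 21, 22}
TSO∖claimed = {20}

missing: P0.r0=2 P0.r1=0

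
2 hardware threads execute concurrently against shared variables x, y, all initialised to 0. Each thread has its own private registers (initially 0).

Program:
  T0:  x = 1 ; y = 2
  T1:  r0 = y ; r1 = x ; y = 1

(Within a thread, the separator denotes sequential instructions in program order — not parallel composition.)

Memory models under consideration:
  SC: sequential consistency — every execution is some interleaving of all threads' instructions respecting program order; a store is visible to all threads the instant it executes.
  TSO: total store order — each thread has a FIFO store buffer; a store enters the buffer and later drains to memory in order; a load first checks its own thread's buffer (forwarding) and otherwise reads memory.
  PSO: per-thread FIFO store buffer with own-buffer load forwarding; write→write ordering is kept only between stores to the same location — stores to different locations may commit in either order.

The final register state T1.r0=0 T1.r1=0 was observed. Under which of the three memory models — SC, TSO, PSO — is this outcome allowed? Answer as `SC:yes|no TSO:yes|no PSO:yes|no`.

SC:yes TSO:yes PSO:yes

outcome vector order: (T1.r0,T1.r1)
[SC] allowed = {(0,0) (0,1) (2,1)}
[TSO] allowed = {(0,0) (0,1) (2,1)}
[PSO] allowed = {(0,0) (0,1) (2,0) (2,1)}
target (0,0) ∈ {SC,TSO,PSO}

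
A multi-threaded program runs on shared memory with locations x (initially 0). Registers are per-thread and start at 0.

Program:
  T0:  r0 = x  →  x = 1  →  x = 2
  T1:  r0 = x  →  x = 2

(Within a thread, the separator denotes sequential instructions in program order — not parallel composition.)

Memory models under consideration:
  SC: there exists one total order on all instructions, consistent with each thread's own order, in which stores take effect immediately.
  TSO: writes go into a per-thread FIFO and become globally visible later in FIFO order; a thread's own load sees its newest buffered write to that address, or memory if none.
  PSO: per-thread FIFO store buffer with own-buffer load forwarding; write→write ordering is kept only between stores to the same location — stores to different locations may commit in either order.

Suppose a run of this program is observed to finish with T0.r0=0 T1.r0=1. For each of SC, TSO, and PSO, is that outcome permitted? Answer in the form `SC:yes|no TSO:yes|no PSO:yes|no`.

outcome vector order: (T0.r0,T1.r0)
SC (4): <0 0>, <0 1>, <0 2>, <2 0>
TSO (4): <0 0>, <0 1>, <0 2>, <2 0>
PSO (4): <0 0>, <0 1>, <0 2>, <2 0>
target <0 1> ∈ {SC,TSO,PSO}

SC:yes TSO:yes PSO:yes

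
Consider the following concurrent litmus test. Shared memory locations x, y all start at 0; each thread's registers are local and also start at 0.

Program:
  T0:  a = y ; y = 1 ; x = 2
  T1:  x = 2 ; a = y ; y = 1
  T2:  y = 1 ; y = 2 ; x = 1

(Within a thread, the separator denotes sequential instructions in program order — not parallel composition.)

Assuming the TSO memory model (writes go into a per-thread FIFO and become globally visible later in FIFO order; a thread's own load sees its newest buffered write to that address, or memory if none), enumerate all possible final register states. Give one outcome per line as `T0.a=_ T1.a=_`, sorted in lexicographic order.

T0.a=0 T1.a=0
T0.a=0 T1.a=1
T0.a=0 T1.a=2
T0.a=1 T1.a=0
T0.a=1 T1.a=1
T0.a=1 T1.a=2
T0.a=2 T1.a=0
T0.a=2 T1.a=1
T0.a=2 T1.a=2

outcome vector order: (T0.a,T1.a)
|TSO outcomes| = 9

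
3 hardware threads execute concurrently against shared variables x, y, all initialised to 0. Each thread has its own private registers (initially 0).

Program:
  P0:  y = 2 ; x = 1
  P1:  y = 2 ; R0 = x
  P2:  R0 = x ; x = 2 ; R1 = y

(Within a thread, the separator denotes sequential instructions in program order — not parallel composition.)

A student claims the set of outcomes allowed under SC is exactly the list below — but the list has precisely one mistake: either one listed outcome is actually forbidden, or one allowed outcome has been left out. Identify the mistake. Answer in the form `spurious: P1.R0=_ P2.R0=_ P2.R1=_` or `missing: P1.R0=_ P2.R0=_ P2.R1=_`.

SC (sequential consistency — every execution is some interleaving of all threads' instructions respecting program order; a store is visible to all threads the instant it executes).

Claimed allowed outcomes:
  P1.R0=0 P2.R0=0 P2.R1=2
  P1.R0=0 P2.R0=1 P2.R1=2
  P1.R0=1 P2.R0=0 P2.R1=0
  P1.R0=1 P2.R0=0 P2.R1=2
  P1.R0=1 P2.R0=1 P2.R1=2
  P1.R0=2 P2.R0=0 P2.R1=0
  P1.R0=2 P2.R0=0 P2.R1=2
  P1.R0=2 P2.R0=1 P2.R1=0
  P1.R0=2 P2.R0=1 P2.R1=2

spurious: P1.R0=2 P2.R0=1 P2.R1=0

outcome vector order: (P1.R0,P2.R0,P2.R1)
SC (8): (0,0,2), (0,1,2), (1,0,0), (1,0,2), (1,1,2), (2,0,0), (2,0,2), (2,1,2)
claimed∖SC = {(2,1,0)}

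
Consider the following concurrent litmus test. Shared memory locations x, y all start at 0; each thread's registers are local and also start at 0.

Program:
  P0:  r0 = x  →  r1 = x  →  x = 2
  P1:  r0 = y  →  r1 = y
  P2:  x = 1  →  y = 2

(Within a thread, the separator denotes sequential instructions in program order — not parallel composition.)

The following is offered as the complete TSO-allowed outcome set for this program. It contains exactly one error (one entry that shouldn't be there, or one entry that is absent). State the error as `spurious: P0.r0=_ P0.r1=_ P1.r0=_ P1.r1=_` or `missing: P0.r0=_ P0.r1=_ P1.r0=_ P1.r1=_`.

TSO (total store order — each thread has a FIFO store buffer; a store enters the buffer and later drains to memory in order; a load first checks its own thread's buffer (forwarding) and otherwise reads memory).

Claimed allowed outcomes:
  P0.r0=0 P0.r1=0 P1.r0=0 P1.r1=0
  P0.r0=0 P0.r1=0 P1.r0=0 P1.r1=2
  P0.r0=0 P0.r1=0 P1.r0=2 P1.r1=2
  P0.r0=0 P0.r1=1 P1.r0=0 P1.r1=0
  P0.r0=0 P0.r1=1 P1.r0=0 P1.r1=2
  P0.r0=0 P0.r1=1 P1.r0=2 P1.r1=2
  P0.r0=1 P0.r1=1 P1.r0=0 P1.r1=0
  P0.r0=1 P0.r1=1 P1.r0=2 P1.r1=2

missing: P0.r0=1 P0.r1=1 P1.r0=0 P1.r1=2

outcome vector order: (P0.r0,P0.r1,P1.r0,P1.r1)
TSO (9): 0/0/0/0 0/0/0/2 0/0/2/2 0/1/0/0 0/1/0/2 0/1/2/2 1/1/0/0 1/1/0/2 1/1/2/2
TSO∖claimed = {1/1/0/2}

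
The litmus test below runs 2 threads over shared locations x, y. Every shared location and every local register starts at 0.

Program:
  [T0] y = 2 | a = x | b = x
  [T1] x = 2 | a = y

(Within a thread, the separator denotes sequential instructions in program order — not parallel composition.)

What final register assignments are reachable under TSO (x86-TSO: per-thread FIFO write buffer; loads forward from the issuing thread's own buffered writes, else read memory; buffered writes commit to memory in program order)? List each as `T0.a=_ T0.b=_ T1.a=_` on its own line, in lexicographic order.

outcome vector order: (T0.a,T0.b,T1.a)
|TSO outcomes| = 6

T0.a=0 T0.b=0 T1.a=0
T0.a=0 T0.b=0 T1.a=2
T0.a=0 T0.b=2 T1.a=0
T0.a=0 T0.b=2 T1.a=2
T0.a=2 T0.b=2 T1.a=0
T0.a=2 T0.b=2 T1.a=2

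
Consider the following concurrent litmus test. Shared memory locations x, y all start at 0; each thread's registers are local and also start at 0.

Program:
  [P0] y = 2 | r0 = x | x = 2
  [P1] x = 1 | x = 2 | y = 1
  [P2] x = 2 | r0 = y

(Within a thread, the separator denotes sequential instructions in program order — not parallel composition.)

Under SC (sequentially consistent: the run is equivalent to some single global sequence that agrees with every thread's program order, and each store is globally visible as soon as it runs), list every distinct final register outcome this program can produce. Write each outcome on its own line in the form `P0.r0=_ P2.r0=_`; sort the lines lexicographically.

P0.r0=0 P2.r0=1
P0.r0=0 P2.r0=2
P0.r0=1 P2.r0=0
P0.r0=1 P2.r0=1
P0.r0=1 P2.r0=2
P0.r0=2 P2.r0=0
P0.r0=2 P2.r0=1
P0.r0=2 P2.r0=2

outcome vector order: (P0.r0,P2.r0)
|SC outcomes| = 8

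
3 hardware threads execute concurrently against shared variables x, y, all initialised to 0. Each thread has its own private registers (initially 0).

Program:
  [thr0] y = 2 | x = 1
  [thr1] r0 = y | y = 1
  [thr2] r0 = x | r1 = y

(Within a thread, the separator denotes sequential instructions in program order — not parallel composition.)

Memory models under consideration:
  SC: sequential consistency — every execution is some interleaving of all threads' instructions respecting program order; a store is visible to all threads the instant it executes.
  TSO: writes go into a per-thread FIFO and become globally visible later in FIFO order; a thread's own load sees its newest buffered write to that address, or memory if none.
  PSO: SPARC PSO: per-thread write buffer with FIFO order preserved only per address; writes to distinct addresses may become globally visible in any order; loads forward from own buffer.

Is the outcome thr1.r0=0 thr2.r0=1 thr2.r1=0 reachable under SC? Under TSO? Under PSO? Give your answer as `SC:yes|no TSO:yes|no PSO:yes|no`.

SC:no TSO:no PSO:yes

outcome vector order: (thr1.r0,thr2.r0,thr2.r1)
SC (10): (0,0,0), (0,0,1), (0,0,2), (0,1,1), (0,1,2), (2,0,0), (2,0,1), (2,0,2), (2,1,1), (2,1,2)
TSO (10): (0,0,0), (0,0,1), (0,0,2), (0,1,1), (0,1,2), (2,0,0), (2,0,1), (2,0,2), (2,1,1), (2,1,2)
PSO (12): (0,0,0), (0,0,1), (0,0,2), (0,1,0), (0,1,1), (0,1,2), (2,0,0), (2,0,1), (2,0,2), (2,1,0), (2,1,1), (2,1,2)
target (0,1,0) ∈ {PSO}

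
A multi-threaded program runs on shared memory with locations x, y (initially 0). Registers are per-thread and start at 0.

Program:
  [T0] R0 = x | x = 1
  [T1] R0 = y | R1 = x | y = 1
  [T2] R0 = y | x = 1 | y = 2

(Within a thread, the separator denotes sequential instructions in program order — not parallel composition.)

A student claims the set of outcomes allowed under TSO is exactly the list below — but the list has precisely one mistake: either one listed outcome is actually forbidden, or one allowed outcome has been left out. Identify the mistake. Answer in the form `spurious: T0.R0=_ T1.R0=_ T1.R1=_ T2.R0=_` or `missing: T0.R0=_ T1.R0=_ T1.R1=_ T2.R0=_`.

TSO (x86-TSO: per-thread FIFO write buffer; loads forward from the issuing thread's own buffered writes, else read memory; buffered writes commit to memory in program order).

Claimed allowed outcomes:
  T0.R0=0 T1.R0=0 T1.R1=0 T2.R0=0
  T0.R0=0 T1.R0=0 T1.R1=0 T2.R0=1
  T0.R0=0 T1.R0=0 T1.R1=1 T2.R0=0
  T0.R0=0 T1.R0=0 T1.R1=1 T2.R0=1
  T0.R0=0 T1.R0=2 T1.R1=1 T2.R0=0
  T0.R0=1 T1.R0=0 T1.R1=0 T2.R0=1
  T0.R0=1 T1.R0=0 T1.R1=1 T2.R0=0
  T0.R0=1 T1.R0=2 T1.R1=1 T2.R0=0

missing: T0.R0=1 T1.R0=0 T1.R1=0 T2.R0=0

outcome vector order: (T0.R0,T1.R0,T1.R1,T2.R0)
TSO: 9 outcomes — {(0,0,0,0) (0,0,0,1) (0,0,1,0) (0,0,1,1) (0,2,1,0) (1,0,0,0) (1,0,0,1) (1,0,1,0) (1,2,1,0)}
TSO∖claimed = {(1,0,0,0)}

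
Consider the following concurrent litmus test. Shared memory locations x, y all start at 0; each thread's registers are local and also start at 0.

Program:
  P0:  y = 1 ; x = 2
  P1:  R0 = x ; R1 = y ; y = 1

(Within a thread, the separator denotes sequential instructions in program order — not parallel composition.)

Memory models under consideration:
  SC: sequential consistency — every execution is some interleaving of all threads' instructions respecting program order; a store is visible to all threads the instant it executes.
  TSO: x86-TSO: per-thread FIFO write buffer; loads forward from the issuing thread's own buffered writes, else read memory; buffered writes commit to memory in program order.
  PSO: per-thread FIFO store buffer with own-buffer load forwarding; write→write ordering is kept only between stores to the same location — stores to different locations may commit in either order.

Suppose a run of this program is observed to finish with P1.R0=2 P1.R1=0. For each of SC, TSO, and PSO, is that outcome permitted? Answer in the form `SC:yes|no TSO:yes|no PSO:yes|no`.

outcome vector order: (P1.R0,P1.R1)
SC: 3 outcomes — {00 01 21}
TSO: 3 outcomes — {00 01 21}
PSO: 4 outcomes — {00 01 20 21}
target 20 ∈ {PSO}

SC:no TSO:no PSO:yes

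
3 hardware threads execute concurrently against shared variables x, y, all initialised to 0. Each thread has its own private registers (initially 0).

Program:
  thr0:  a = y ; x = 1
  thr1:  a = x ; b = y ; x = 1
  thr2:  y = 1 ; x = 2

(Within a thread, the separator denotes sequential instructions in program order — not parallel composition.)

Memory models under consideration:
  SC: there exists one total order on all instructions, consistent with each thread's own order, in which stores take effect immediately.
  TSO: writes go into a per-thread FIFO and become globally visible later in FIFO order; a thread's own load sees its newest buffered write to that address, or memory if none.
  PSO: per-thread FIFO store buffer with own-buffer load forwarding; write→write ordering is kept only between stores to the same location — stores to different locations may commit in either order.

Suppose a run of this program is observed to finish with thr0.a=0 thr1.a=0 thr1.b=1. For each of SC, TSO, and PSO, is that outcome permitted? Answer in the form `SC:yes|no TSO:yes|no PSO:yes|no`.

outcome vector order: (thr0.a,thr1.a,thr1.b)
SC (9): 0/0/0 0/0/1 0/1/0 0/1/1 0/2/1 1/0/0 1/0/1 1/1/1 1/2/1
TSO (9): 0/0/0 0/0/1 0/1/0 0/1/1 0/2/1 1/0/0 1/0/1 1/1/1 1/2/1
PSO (11): 0/0/0 0/0/1 0/1/0 0/1/1 0/2/0 0/2/1 1/0/0 1/0/1 1/1/1 1/2/0 1/2/1
target 0/0/1 ∈ {SC,TSO,PSO}

SC:yes TSO:yes PSO:yes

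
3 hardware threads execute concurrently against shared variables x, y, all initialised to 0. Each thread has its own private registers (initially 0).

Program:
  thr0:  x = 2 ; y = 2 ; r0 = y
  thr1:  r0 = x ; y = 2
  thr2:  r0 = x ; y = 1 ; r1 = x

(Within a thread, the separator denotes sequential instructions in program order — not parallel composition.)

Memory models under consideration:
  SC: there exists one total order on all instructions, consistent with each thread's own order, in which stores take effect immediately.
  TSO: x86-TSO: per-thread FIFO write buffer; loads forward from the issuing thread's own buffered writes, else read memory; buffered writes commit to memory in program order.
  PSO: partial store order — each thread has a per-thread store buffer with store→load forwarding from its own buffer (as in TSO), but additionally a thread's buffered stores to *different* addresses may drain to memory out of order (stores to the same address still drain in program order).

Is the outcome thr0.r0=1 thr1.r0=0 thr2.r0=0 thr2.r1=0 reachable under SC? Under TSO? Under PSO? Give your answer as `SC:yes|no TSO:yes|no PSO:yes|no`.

SC:no TSO:yes PSO:yes

outcome vector order: (thr0.r0,thr1.r0,thr2.r0,thr2.r1)
under SC → 1/0/0/2; 1/0/2/2; 1/2/0/2; 1/2/2/2; 2/0/0/0; 2/0/0/2; 2/0/2/2; 2/2/0/0; 2/2/0/2; 2/2/2/2
under TSO → 1/0/0/0; 1/0/0/2; 1/0/2/2; 1/2/0/0; 1/2/0/2; 1/2/2/2; 2/0/0/0; 2/0/0/2; 2/0/2/2; 2/2/0/0; 2/2/0/2; 2/2/2/2
under PSO → 1/0/0/0; 1/0/0/2; 1/0/2/2; 1/2/0/0; 1/2/0/2; 1/2/2/2; 2/0/0/0; 2/0/0/2; 2/0/2/2; 2/2/0/0; 2/2/0/2; 2/2/2/2
target 1/0/0/0 ∈ {TSO,PSO}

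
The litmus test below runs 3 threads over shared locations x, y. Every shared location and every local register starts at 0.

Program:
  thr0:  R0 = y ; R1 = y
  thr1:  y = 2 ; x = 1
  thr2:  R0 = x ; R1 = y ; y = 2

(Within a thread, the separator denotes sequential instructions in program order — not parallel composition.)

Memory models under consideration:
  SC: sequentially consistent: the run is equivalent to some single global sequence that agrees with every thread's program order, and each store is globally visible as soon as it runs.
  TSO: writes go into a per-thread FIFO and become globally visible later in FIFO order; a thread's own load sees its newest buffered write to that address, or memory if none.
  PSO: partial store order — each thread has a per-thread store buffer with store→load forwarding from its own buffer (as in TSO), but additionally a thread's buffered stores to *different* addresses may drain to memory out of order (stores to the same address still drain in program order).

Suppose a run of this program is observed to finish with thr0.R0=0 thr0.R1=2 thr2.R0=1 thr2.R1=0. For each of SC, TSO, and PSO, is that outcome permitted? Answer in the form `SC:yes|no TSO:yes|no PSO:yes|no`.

outcome vector order: (thr0.R0,thr0.R1,thr2.R0,thr2.R1)
SC (9): <0 0 0 0> <0 0 0 2> <0 0 1 2> <0 2 0 0> <0 2 0 2> <0 2 1 2> <2 2 0 0> <2 2 0 2> <2 2 1 2>
TSO (9): <0 0 0 0> <0 0 0 2> <0 0 1 2> <0 2 0 0> <0 2 0 2> <0 2 1 2> <2 2 0 0> <2 2 0 2> <2 2 1 2>
PSO (12): <0 0 0 0> <0 0 0 2> <0 0 1 0> <0 0 1 2> <0 2 0 0> <0 2 0 2> <0 2 1 0> <0 2 1 2> <2 2 0 0> <2 2 0 2> <2 2 1 0> <2 2 1 2>
target <0 2 1 0> ∈ {PSO}

SC:no TSO:no PSO:yes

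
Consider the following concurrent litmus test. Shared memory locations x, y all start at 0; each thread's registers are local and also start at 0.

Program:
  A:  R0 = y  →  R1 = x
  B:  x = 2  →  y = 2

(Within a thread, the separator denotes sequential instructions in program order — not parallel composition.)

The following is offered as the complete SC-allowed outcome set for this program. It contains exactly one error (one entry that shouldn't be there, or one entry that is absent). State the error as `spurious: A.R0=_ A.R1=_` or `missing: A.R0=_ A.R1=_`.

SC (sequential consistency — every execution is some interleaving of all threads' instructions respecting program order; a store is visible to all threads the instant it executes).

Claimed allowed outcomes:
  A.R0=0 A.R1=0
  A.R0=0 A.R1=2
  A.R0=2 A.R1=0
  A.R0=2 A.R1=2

outcome vector order: (A.R0,A.R1)
SC (3): 00, 02, 22
claimed∖SC = {20}

spurious: A.R0=2 A.R1=0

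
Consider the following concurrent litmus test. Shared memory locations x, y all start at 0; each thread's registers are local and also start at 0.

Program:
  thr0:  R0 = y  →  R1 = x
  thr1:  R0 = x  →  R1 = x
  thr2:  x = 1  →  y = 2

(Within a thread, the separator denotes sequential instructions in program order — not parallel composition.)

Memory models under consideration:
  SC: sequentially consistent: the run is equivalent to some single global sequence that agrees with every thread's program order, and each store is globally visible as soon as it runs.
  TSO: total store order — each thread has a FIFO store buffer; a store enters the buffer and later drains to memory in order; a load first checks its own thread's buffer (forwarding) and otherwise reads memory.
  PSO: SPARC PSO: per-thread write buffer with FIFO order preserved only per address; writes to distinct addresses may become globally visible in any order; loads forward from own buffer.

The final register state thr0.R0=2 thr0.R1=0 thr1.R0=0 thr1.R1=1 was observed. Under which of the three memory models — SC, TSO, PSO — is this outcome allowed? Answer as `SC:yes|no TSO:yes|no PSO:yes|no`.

outcome vector order: (thr0.R0,thr0.R1,thr1.R0,thr1.R1)
[SC] allowed = {(0,0,0,0), (0,0,0,1), (0,0,1,1), (0,1,0,0), (0,1,0,1), (0,1,1,1), (2,1,0,0), (2,1,0,1), (2,1,1,1)}
[TSO] allowed = {(0,0,0,0), (0,0,0,1), (0,0,1,1), (0,1,0,0), (0,1,0,1), (0,1,1,1), (2,1,0,0), (2,1,0,1), (2,1,1,1)}
[PSO] allowed = {(0,0,0,0), (0,0,0,1), (0,0,1,1), (0,1,0,0), (0,1,0,1), (0,1,1,1), (2,0,0,0), (2,0,0,1), (2,0,1,1), (2,1,0,0), (2,1,0,1), (2,1,1,1)}
target (2,0,0,1) ∈ {PSO}

SC:no TSO:no PSO:yes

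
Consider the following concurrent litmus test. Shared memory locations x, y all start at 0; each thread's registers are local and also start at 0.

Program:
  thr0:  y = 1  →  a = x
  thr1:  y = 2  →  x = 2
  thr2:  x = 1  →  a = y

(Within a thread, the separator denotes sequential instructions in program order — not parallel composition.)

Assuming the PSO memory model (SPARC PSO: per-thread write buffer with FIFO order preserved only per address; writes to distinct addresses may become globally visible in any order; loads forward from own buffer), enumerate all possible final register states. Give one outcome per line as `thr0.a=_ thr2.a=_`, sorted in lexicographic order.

outcome vector order: (thr0.a,thr2.a)
|PSO outcomes| = 9

thr0.a=0 thr2.a=0
thr0.a=0 thr2.a=1
thr0.a=0 thr2.a=2
thr0.a=1 thr2.a=0
thr0.a=1 thr2.a=1
thr0.a=1 thr2.a=2
thr0.a=2 thr2.a=0
thr0.a=2 thr2.a=1
thr0.a=2 thr2.a=2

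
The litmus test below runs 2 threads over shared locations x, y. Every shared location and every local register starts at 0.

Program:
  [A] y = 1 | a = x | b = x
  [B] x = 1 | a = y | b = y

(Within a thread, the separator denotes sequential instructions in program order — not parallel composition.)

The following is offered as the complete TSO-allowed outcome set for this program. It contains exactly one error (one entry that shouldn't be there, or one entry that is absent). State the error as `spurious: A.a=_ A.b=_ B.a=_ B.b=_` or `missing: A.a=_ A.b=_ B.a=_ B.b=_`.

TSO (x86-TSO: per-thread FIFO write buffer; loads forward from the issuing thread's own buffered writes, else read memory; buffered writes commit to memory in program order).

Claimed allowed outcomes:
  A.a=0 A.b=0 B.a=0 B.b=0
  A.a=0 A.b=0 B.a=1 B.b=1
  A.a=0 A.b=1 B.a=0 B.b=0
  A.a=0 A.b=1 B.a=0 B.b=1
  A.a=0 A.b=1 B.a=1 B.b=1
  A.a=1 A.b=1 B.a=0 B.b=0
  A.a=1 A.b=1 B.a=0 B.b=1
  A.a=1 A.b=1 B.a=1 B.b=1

missing: A.a=0 A.b=0 B.a=0 B.b=1

outcome vector order: (A.a,A.b,B.a,B.b)
TSO (9): 0000 0001 0011 0100 0101 0111 1100 1101 1111
TSO∖claimed = {0001}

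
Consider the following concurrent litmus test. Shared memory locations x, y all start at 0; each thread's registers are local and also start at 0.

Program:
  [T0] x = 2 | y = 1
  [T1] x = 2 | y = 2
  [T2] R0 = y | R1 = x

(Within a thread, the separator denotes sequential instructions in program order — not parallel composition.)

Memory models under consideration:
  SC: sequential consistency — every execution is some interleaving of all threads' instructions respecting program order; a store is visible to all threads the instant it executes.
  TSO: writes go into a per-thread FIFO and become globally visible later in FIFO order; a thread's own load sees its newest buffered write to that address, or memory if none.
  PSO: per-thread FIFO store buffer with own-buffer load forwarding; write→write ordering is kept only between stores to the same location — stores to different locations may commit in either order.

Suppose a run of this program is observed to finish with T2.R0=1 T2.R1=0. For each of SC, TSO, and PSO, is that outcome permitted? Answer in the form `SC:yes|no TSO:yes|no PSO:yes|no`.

SC:no TSO:no PSO:yes

outcome vector order: (T2.R0,T2.R1)
SC (4): (0,0) (0,2) (1,2) (2,2)
TSO (4): (0,0) (0,2) (1,2) (2,2)
PSO (6): (0,0) (0,2) (1,0) (1,2) (2,0) (2,2)
target (1,0) ∈ {PSO}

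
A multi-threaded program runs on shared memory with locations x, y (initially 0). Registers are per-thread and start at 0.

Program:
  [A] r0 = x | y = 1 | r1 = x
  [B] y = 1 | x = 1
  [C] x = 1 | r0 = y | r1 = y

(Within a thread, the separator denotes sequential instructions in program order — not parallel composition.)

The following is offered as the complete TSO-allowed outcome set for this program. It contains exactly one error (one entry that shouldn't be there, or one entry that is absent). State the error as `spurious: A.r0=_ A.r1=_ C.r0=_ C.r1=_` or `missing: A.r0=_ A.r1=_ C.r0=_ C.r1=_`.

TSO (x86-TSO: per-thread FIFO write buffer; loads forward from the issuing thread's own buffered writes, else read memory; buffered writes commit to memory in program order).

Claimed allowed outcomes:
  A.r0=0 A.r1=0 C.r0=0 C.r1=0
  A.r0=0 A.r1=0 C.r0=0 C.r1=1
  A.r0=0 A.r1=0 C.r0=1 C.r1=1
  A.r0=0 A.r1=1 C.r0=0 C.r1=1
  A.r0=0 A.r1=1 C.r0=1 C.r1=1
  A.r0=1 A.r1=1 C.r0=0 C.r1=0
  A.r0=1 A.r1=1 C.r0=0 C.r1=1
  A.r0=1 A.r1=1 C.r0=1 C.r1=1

missing: A.r0=0 A.r1=1 C.r0=0 C.r1=0

outcome vector order: (A.r0,A.r1,C.r0,C.r1)
TSO: 9 outcomes — {<0 0 0 0>; <0 0 0 1>; <0 0 1 1>; <0 1 0 0>; <0 1 0 1>; <0 1 1 1>; <1 1 0 0>; <1 1 0 1>; <1 1 1 1>}
TSO∖claimed = {<0 1 0 0>}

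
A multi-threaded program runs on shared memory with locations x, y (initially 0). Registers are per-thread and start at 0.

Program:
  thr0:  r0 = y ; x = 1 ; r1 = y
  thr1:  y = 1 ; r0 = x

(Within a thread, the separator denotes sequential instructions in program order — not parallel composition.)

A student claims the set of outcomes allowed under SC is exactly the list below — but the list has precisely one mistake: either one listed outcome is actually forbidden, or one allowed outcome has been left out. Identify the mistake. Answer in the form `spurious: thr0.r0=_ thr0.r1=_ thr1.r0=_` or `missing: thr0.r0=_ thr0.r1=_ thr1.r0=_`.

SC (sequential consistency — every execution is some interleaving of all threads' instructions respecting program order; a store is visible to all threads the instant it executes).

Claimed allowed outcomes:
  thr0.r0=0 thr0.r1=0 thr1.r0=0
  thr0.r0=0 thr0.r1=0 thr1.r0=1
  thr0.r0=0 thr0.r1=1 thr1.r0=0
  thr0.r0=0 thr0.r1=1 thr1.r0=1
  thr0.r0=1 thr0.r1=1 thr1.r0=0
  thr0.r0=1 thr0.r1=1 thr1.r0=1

spurious: thr0.r0=0 thr0.r1=0 thr1.r0=0

outcome vector order: (thr0.r0,thr0.r1,thr1.r0)
under SC → 0/0/1 0/1/0 0/1/1 1/1/0 1/1/1
claimed∖SC = {0/0/0}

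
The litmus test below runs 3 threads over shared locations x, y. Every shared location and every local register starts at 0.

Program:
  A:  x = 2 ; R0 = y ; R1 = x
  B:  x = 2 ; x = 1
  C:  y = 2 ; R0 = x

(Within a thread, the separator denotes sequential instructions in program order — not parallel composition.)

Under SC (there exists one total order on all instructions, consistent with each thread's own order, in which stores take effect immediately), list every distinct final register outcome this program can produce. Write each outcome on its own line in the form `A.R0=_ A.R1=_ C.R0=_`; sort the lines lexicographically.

A.R0=0 A.R1=1 C.R0=1
A.R0=0 A.R1=1 C.R0=2
A.R0=0 A.R1=2 C.R0=1
A.R0=0 A.R1=2 C.R0=2
A.R0=2 A.R1=1 C.R0=0
A.R0=2 A.R1=1 C.R0=1
A.R0=2 A.R1=1 C.R0=2
A.R0=2 A.R1=2 C.R0=0
A.R0=2 A.R1=2 C.R0=1
A.R0=2 A.R1=2 C.R0=2

outcome vector order: (A.R0,A.R1,C.R0)
|SC outcomes| = 10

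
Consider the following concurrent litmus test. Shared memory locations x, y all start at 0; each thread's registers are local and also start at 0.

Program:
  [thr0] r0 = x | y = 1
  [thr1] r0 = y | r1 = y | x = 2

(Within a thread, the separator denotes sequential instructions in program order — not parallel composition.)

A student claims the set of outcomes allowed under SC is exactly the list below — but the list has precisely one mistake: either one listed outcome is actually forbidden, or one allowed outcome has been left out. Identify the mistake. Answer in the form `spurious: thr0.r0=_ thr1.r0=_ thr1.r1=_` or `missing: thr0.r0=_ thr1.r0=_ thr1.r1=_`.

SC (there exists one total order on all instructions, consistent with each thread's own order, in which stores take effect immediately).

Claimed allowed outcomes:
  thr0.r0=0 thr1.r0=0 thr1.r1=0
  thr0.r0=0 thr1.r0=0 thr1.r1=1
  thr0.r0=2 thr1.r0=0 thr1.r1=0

missing: thr0.r0=0 thr1.r0=1 thr1.r1=1

outcome vector order: (thr0.r0,thr1.r0,thr1.r1)
SC (4): 0/0/0, 0/0/1, 0/1/1, 2/0/0
SC∖claimed = {0/1/1}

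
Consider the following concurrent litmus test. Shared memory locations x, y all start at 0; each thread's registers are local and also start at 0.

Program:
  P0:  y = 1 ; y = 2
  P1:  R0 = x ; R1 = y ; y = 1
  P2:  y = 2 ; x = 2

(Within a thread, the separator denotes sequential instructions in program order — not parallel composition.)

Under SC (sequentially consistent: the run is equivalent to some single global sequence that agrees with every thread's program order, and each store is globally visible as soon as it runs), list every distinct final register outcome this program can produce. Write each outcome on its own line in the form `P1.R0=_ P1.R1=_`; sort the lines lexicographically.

P1.R0=0 P1.R1=0
P1.R0=0 P1.R1=1
P1.R0=0 P1.R1=2
P1.R0=2 P1.R1=1
P1.R0=2 P1.R1=2

outcome vector order: (P1.R0,P1.R1)
|SC outcomes| = 5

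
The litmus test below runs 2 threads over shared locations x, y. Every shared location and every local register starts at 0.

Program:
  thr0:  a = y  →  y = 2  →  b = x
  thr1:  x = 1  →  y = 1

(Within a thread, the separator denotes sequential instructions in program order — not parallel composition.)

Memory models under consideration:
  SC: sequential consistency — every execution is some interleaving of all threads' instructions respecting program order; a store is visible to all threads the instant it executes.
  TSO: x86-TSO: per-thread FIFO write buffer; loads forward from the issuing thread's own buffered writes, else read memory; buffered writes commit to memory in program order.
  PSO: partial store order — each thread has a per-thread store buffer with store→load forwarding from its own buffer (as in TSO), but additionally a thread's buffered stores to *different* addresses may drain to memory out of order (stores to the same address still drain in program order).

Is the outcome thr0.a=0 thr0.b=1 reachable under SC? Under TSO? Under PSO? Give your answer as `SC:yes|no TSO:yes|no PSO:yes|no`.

SC:yes TSO:yes PSO:yes

outcome vector order: (thr0.a,thr0.b)
SC: 3 outcomes — {<0 0> <0 1> <1 1>}
TSO: 3 outcomes — {<0 0> <0 1> <1 1>}
PSO: 4 outcomes — {<0 0> <0 1> <1 0> <1 1>}
target <0 1> ∈ {SC,TSO,PSO}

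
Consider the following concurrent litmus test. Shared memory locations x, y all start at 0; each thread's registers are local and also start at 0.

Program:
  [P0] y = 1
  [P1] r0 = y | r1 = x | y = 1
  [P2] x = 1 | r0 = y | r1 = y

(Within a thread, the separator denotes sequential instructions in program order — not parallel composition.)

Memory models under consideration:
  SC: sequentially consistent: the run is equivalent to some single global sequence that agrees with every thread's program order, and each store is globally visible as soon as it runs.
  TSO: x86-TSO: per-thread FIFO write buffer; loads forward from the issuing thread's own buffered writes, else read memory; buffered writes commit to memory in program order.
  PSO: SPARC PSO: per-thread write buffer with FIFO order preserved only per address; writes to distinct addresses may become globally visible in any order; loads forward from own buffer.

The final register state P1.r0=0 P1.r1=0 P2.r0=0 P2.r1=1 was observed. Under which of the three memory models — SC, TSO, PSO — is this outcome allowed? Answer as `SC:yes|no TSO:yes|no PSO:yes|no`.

outcome vector order: (P1.r0,P1.r1,P2.r0,P2.r1)
under SC → (0,0,0,0), (0,0,0,1), (0,0,1,1), (0,1,0,0), (0,1,0,1), (0,1,1,1), (1,0,1,1), (1,1,0,0), (1,1,0,1), (1,1,1,1)
under TSO → (0,0,0,0), (0,0,0,1), (0,0,1,1), (0,1,0,0), (0,1,0,1), (0,1,1,1), (1,0,0,0), (1,0,0,1), (1,0,1,1), (1,1,0,0), (1,1,0,1), (1,1,1,1)
under PSO → (0,0,0,0), (0,0,0,1), (0,0,1,1), (0,1,0,0), (0,1,0,1), (0,1,1,1), (1,0,0,0), (1,0,0,1), (1,0,1,1), (1,1,0,0), (1,1,0,1), (1,1,1,1)
target (0,0,0,1) ∈ {SC,TSO,PSO}

SC:yes TSO:yes PSO:yes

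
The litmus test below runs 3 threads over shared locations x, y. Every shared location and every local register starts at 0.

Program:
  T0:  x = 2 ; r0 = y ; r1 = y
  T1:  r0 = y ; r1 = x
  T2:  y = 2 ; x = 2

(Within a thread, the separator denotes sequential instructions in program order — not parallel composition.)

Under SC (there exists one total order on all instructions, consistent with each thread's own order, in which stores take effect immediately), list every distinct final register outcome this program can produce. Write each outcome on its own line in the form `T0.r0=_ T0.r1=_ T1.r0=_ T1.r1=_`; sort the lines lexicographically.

outcome vector order: (T0.r0,T0.r1,T1.r0,T1.r1)
|SC outcomes| = 10

T0.r0=0 T0.r1=0 T1.r0=0 T1.r1=0
T0.r0=0 T0.r1=0 T1.r0=0 T1.r1=2
T0.r0=0 T0.r1=0 T1.r0=2 T1.r1=2
T0.r0=0 T0.r1=2 T1.r0=0 T1.r1=0
T0.r0=0 T0.r1=2 T1.r0=0 T1.r1=2
T0.r0=0 T0.r1=2 T1.r0=2 T1.r1=2
T0.r0=2 T0.r1=2 T1.r0=0 T1.r1=0
T0.r0=2 T0.r1=2 T1.r0=0 T1.r1=2
T0.r0=2 T0.r1=2 T1.r0=2 T1.r1=0
T0.r0=2 T0.r1=2 T1.r0=2 T1.r1=2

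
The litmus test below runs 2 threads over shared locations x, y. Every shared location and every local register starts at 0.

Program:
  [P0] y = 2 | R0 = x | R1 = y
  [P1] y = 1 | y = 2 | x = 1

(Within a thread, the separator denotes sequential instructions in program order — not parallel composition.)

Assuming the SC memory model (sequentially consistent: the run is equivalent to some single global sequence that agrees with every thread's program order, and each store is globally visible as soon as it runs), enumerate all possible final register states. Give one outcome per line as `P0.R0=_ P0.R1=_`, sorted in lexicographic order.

outcome vector order: (P0.R0,P0.R1)
|SC outcomes| = 3

P0.R0=0 P0.R1=1
P0.R0=0 P0.R1=2
P0.R0=1 P0.R1=2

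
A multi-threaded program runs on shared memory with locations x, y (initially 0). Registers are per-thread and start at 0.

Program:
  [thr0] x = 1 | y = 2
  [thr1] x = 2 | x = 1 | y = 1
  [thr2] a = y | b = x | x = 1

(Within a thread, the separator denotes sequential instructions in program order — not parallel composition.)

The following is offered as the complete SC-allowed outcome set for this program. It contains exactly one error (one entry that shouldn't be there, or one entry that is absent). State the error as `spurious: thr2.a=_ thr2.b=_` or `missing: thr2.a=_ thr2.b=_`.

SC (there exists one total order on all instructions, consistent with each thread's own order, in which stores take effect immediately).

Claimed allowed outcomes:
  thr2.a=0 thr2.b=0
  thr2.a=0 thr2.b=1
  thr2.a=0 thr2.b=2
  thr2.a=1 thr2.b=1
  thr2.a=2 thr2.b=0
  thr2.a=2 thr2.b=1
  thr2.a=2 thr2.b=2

spurious: thr2.a=2 thr2.b=0

outcome vector order: (thr2.a,thr2.b)
SC: 6 outcomes — {<0 0>; <0 1>; <0 2>; <1 1>; <2 1>; <2 2>}
claimed∖SC = {<2 0>}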